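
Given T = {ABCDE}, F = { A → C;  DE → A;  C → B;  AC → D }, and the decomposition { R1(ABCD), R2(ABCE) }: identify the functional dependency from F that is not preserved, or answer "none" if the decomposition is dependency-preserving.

DE → A

Check DE → A: no single fragment contains all of {ADE}, and the restricted closure of {DE} across the fragments never reaches {A}.
A → C is preserved.
C → B is preserved.
AC → D is preserved.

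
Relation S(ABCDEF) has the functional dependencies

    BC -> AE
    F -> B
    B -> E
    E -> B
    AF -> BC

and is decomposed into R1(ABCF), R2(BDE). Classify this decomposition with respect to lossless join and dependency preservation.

Lossless test: (B)⁺ = {BE}, which is a superkey of neither fragment — lossy.
Dependency preservation: BC → AE is not contained in any single fragment, but the restricted closure of its left-hand side across the fragments still reaches the right-hand side; the remaining FDs each lie inside some fragment. All dependencies are preserved.

lossy but dependency-preserving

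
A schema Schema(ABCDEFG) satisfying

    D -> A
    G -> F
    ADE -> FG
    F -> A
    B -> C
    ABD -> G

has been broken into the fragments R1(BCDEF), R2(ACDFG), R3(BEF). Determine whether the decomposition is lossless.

Chase test. Columns are ABCDEFG; row i has aⱼ where attribute j ∈ Ri, else bᵢⱼ.
Initial tableau (one row per fragment):
  row 1: b11 a2 a3 a4 a5 a6 b17
  row 2: a1 b22 a3 a4 b25 a6 a7
  row 3: b31 a2 b33 b34 a5 a6 b37
Rows 1 and 2 agree on D; apply D→A and equate their A entries.
Rows 1 and 3 agree on F; apply F→A and equate their A entries.
Rows 1 and 3 agree on B; apply B→C and equate their C entries.
No row becomes fully distinguished — the join is lossy.

No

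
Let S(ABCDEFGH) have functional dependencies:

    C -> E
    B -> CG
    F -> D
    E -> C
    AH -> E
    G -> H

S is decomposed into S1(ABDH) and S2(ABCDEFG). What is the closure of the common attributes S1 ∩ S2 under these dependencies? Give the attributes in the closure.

ABCDEGH

S1 ∩ S2 = {ABD}.
B → CG applies, adding CG
G → H applies, adding H
C → E applies, adding E
Closure: {ABCDEGH}.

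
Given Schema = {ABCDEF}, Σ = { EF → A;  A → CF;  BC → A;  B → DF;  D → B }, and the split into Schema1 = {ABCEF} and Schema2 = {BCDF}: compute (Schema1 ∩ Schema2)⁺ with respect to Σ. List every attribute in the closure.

ABCDF

Schema1 ∩ Schema2 = {BCF}.
BC → A applies, adding A
B → DF applies, adding D
Closure: {ABCDF}.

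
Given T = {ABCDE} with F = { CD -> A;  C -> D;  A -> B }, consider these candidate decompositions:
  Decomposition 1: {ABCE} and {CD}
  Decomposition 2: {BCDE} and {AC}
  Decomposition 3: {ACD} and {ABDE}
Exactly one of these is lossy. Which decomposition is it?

Decomposition 1: common = {C}, closure = {ABCD} → lossless.
Decomposition 2: common = {C}, closure = {ABCD} → lossless.
Decomposition 3: common = {AD}, closure = {ABD} → lossy.

Decomposition 3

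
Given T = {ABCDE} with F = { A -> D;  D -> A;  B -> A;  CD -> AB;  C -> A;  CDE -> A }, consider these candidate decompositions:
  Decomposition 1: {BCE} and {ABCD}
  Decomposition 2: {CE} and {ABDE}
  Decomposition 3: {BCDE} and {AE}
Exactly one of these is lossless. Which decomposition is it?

Decomposition 1: common = {BC}, closure = {ABCD} → lossless.
Decomposition 2: common = {E}, closure = {E} → lossy.
Decomposition 3: common = {E}, closure = {E} → lossy.

Decomposition 1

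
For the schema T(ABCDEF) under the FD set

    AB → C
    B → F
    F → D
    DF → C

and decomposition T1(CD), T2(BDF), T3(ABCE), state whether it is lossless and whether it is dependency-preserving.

Lossless test (chase): Rows 2 and 3 agree on B; apply B→F and equate their F entries. Rows 2 and 3 agree on F; apply F→D and equate their D entries. Rows 2 and 3 agree on DF; apply DF→C and equate their C entries. Row 3 is now all distinguished symbols — the join is lossless.
Dependency preservation: the restricted closure of {DF} across the fragments never reaches {C}, so DF → C cannot be enforced without a join — not preserved.

lossless but not dependency-preserving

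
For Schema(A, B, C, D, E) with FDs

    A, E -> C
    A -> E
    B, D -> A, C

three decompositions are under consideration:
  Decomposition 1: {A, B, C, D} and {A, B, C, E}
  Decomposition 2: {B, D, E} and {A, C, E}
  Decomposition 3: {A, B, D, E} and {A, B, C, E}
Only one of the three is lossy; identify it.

Decomposition 2

Decomposition 1: common = {A, B, C}, closure = {A, B, C, E} → lossless.
Decomposition 2: common = {E}, closure = {E} → lossy.
Decomposition 3: common = {A, B, E}, closure = {A, B, C, E} → lossless.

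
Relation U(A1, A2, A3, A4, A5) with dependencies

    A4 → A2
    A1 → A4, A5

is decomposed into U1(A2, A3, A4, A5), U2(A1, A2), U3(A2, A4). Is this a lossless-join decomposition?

Chase test. Columns are A1, A2, A3, A4, A5; row i has aⱼ where attribute j ∈ Ui, else bᵢⱼ.
Initial tableau (one row per fragment):
  row 1: b11 a2 a3 a4 a5
  row 2: a1 a2 b23 b24 b25
  row 3: b31 a2 b33 a4 b35
No row becomes fully distinguished — the join is lossy.

No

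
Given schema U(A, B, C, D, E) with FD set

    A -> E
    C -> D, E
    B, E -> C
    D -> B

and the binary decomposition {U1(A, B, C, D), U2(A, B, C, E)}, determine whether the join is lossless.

Yes

Common attributes: U1 ∩ U2 = {A, B, C}.
Closure of {A, B, C}: A → E applies, adding E; C → D, E applies, adding D. So (A, B, C)⁺ = {A, B, C, D, E}.
This closure contains every attribute of U1, so U1 ∩ U2 → U1. The join is lossless.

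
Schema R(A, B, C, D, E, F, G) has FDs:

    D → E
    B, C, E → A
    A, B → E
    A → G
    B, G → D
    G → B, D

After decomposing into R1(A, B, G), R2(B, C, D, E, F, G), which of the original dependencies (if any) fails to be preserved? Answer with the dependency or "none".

B, C, E → A

Check B, C, E → A: no single fragment contains all of {A, B, C, E}, and the restricted closure of {B, C, E} across the fragments never reaches {A}.
D → E is preserved.
A, B → E is preserved.
A → G is preserved.
B, G → D is preserved.
G → B, D is preserved.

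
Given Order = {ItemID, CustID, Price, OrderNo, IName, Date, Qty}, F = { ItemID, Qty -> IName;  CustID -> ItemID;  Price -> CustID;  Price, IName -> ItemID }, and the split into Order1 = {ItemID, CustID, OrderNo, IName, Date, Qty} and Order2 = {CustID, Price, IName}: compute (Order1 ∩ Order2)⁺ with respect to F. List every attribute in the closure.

Order1 ∩ Order2 = {CustID, IName}.
CustID → ItemID applies, adding ItemID
Closure: {ItemID, CustID, IName}.

ItemID, CustID, IName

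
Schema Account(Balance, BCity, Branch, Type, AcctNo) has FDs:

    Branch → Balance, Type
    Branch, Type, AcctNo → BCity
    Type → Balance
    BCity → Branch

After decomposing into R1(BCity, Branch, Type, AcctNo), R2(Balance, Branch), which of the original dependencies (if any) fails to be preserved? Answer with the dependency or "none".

Type → Balance

Check Type → Balance: no single fragment contains all of {Balance, Type}, and the restricted closure of {Type} across the fragments never reaches {Balance}.
Branch → Balance, Type is preserved.
Branch, Type, AcctNo → BCity is preserved.
BCity → Branch is preserved.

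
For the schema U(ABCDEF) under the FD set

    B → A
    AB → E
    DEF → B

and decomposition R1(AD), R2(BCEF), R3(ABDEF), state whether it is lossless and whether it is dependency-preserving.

Lossless test (chase): Rows 2 and 3 agree on B; apply B→A and equate their A entries. No row becomes fully distinguished — the join is lossy.
Dependency preservation: every FD's attributes lie within a single fragment, so each can be enforced locally — preserved.

lossy but dependency-preserving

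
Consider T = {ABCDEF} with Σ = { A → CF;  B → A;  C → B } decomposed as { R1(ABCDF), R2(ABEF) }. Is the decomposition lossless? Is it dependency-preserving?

Lossless test: (ABF)⁺ = {ABCF}, which is a superkey of neither fragment — lossy.
Dependency preservation: every FD's attributes lie within a single fragment, so each can be enforced locally — preserved.

lossy but dependency-preserving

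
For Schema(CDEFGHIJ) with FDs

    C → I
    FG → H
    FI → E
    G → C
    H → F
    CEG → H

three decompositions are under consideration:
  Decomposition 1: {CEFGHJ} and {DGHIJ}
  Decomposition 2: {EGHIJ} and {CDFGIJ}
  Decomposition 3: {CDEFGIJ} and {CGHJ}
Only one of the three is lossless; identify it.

Decomposition 1: common = {GHJ}, closure = {CEFGHIJ} → lossless.
Decomposition 2: common = {GIJ}, closure = {CGIJ} → lossy.
Decomposition 3: common = {CGJ}, closure = {CGIJ} → lossy.

Decomposition 1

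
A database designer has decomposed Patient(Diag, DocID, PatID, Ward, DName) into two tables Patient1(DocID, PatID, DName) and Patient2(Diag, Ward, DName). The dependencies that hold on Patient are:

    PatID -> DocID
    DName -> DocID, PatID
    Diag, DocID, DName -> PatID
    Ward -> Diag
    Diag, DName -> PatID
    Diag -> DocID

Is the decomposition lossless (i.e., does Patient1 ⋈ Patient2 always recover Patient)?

Yes

Common attributes: Patient1 ∩ Patient2 = {DName}.
Closure of {DName}: DName → DocID, PatID applies, adding DocID, PatID. So (DName)⁺ = {DocID, PatID, DName}.
This closure contains every attribute of Patient1, so Patient1 ∩ Patient2 → Patient1. The join is lossless.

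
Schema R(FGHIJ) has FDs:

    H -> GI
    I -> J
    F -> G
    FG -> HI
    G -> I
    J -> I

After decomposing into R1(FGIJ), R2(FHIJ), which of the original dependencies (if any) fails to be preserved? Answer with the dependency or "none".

H -> GI

Check H → GI: no single fragment contains all of {GHI}, and the restricted closure of {H} across the fragments never reaches {GI}.
I → J is preserved.
F → G is preserved.
FG → HI is preserved.
G → I is preserved.
J → I is preserved.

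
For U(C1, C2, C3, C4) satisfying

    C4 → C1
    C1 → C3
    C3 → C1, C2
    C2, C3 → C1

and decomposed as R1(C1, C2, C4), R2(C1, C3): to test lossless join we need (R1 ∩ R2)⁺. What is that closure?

R1 ∩ R2 = {C1}.
C1 → C3 applies, adding C3
C3 → C1, C2 applies, adding C2
Closure: {C1, C2, C3}.

C1, C2, C3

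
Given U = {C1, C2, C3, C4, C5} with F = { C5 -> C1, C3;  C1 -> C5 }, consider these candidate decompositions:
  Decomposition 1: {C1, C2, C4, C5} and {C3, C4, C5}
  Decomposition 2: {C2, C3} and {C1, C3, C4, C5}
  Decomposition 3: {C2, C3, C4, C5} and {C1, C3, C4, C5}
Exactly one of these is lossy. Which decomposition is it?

Decomposition 2

Decomposition 1: common = {C4, C5}, closure = {C1, C3, C4, C5} → lossless.
Decomposition 2: common = {C3}, closure = {C3} → lossy.
Decomposition 3: common = {C3, C4, C5}, closure = {C1, C3, C4, C5} → lossless.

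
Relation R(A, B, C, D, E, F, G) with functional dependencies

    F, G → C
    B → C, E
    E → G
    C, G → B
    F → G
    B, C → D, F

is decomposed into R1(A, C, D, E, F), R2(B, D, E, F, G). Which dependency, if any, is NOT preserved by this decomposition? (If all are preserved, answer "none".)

Check C, G → B: no single fragment contains all of {B, C, G}, and the restricted closure of {C, G} across the fragments never reaches {B}.
F, G → C is preserved.
B → C, E is preserved.
E → G is preserved.
F → G is preserved.
B, C → D, F is preserved.

C, G → B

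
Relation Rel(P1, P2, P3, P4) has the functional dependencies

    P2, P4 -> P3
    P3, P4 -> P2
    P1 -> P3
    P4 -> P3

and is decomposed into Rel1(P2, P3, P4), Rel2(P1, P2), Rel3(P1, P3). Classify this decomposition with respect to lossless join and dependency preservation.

Lossless test (chase): Rows 2 and 3 agree on P1; apply P1→P3 and equate their P3 entries. No row becomes fully distinguished — the join is lossy.
Dependency preservation: every FD's attributes lie within a single fragment, so each can be enforced locally — preserved.

lossy but dependency-preserving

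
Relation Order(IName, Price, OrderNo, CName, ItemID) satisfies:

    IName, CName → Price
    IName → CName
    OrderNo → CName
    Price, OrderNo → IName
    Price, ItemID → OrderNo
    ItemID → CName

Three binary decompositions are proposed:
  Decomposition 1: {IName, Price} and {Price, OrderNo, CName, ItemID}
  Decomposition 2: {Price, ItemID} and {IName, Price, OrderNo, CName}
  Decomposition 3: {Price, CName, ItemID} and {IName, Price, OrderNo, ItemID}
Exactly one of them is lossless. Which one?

Decomposition 1: common = {Price}, closure = {Price} → lossy.
Decomposition 2: common = {Price}, closure = {Price} → lossy.
Decomposition 3: common = {Price, ItemID}, closure = {IName, Price, OrderNo, CName, ItemID} → lossless.

Decomposition 3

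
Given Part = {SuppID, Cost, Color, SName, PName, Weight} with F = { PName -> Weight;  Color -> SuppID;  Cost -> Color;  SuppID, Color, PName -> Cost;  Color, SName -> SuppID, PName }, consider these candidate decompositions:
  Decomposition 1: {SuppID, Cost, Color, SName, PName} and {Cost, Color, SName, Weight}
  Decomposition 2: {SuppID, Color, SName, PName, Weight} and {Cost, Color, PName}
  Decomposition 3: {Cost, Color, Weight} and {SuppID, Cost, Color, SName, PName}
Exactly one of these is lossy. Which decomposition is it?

Decomposition 1: common = {Cost, Color, SName}, closure = {SuppID, Cost, Color, SName, PName, Weight} → lossless.
Decomposition 2: common = {Color, PName}, closure = {SuppID, Cost, Color, PName, Weight} → lossless.
Decomposition 3: common = {Cost, Color}, closure = {SuppID, Cost, Color} → lossy.

Decomposition 3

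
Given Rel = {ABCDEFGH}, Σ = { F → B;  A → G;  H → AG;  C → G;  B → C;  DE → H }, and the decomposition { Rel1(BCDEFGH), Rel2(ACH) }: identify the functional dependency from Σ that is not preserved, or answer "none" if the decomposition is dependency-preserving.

Check A → G: no single fragment contains all of {AG}, and the restricted closure of {A} across the fragments never reaches {G}.
F → B is preserved.
H → AG is preserved.
C → G is preserved.
B → C is preserved.
DE → H is preserved.

A → G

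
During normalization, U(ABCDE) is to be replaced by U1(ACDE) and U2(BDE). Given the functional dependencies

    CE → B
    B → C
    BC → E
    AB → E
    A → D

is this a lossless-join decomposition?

No

Common attributes: U1 ∩ U2 = {DE}.
No dependency enlarges {DE}, so (DE)⁺ = {DE}.
The closure contains neither all of U1 = {ACDE} nor all of U2 = {BDE}, so the common attributes are not a superkey of either fragment. The join is lossy.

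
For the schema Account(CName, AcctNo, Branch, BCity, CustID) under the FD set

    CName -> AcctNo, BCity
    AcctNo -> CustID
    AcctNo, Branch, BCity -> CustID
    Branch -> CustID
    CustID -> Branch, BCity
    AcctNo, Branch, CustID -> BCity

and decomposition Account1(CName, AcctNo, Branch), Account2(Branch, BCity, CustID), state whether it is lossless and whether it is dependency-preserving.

Lossless test: (Branch)⁺ = {Branch, BCity, CustID}, which contains all of one fragment — lossless.
Dependency preservation: CName → AcctNo, BCity; AcctNo → CustID; AcctNo, Branch, BCity → CustID; AcctNo, Branch, CustID → BCity are not contained in any single fragment, but the restricted closure of each left-hand side across the fragments still reaches the right-hand side; the remaining FDs each lie inside some fragment. All dependencies are preserved.

lossless and dependency-preserving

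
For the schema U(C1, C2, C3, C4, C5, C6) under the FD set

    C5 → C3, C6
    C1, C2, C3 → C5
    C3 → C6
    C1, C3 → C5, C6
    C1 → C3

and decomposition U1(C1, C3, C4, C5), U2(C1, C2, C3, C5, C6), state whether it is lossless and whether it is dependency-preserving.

Lossless test: (C1, C3, C5)⁺ = {C1, C3, C5, C6}, which is a superkey of neither fragment — lossy.
Dependency preservation: every FD's attributes lie within a single fragment, so each can be enforced locally — preserved.

lossy but dependency-preserving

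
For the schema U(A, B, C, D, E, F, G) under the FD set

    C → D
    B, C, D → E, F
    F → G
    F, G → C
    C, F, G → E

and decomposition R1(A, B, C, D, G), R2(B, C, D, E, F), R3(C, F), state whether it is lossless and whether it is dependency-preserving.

lossless but not dependency-preserving

Lossless test (chase): Rows 1 and 3 agree on C; apply C→D and equate their D entries. Rows 1 and 2 agree on B, C, D; apply B, C, D→E, F and equate their E, F entries. Rows 1 and 2 agree on F; apply F→G and equate their G entries. Rows 1 and 3 agree on F; apply F→G and equate their G entries. Rows 1 and 3 agree on C, F, G; apply C, F, G→E and equate their E entries. Row 1 is now all distinguished symbols — the join is lossless.
Dependency preservation: the restricted closure of {F} across the fragments never reaches {G}, so F → G cannot be enforced without a join — not preserved.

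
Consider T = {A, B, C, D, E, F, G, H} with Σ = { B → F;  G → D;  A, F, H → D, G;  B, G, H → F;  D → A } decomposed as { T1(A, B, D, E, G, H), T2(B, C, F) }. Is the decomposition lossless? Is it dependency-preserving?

lossy and not dependency-preserving

Lossless test: (B)⁺ = {B, F}, which is a superkey of neither fragment — lossy.
Dependency preservation: the restricted closure of {A, F, H} across the fragments never reaches {D, G}, so A, F, H → D, G cannot be enforced without a join — not preserved.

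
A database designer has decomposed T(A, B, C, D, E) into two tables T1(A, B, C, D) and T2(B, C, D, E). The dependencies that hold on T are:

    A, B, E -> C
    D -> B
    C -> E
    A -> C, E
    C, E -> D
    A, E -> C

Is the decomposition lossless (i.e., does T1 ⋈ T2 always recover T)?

Yes

Common attributes: T1 ∩ T2 = {B, C, D}.
Closure of {B, C, D}: C → E applies, adding E. So (B, C, D)⁺ = {B, C, D, E}.
This closure contains every attribute of T2, so T1 ∩ T2 → T2. The join is lossless.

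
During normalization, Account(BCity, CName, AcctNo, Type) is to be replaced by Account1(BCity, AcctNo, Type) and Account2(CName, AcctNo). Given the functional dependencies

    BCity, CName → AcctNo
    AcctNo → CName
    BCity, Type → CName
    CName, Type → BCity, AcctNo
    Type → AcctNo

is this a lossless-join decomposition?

Common attributes: Account1 ∩ Account2 = {AcctNo}.
Closure of {AcctNo}: AcctNo → CName applies, adding CName. So (AcctNo)⁺ = {CName, AcctNo}.
This closure contains every attribute of Account2, so Account1 ∩ Account2 → Account2. The join is lossless.

Yes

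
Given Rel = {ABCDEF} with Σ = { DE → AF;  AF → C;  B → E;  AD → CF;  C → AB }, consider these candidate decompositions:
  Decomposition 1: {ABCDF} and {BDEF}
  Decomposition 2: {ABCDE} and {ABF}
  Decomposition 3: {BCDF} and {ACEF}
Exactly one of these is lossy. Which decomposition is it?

Decomposition 1: common = {BDF}, closure = {ABCDEF} → lossless.
Decomposition 2: common = {AB}, closure = {ABE} → lossy.
Decomposition 3: common = {CF}, closure = {ABCEF} → lossless.

Decomposition 2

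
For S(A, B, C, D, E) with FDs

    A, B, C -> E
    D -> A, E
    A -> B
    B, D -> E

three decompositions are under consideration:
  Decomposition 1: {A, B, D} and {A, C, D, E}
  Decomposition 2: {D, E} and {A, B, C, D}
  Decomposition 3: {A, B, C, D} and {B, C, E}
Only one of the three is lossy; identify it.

Decomposition 1: common = {A, D}, closure = {A, B, D, E} → lossless.
Decomposition 2: common = {D}, closure = {A, B, D, E} → lossless.
Decomposition 3: common = {B, C}, closure = {B, C} → lossy.

Decomposition 3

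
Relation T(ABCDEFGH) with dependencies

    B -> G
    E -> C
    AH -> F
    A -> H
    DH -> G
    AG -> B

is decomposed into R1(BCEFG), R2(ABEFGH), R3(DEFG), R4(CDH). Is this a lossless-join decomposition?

No

Chase test. Columns are ABCDEFGH; row i has aⱼ where attribute j ∈ Ri, else bᵢⱼ.
Initial tableau (one row per fragment):
  row 1: b11 a2 a3 b14 a5 a6 a7 b18
  row 2: a1 a2 b23 b24 a5 a6 a7 a8
  row 3: b31 b32 b33 a4 a5 a6 a7 b38
  row 4: b41 b42 a3 a4 b45 b46 b47 a8
Rows 1 and 2 agree on E; apply E→C and equate their C entries.
Rows 1 and 3 agree on E; apply E→C and equate their C entries.
No row becomes fully distinguished — the join is lossy.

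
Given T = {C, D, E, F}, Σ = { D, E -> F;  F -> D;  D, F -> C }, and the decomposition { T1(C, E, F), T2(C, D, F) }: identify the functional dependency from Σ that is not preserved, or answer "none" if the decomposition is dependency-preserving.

Check D, E → F: no single fragment contains all of {D, E, F}, and the restricted closure of {D, E} across the fragments never reaches {F}.
F → D is preserved.
D, F → C is preserved.

D, E -> F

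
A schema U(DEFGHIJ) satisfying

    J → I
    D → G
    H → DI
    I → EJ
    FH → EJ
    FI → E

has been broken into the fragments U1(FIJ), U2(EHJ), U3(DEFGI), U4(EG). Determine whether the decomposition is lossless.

Chase test. Columns are DEFGHIJ; row i has aⱼ where attribute j ∈ Ui, else bᵢⱼ.
Initial tableau (one row per fragment):
  row 1: b11 b12 a3 b14 b15 a6 a7
  row 2: b21 a2 b23 b24 a5 b26 a7
  row 3: a1 a2 a3 a4 b35 a6 b37
  row 4: b41 a2 b43 a4 b45 b46 b47
Rows 1 and 2 agree on J; apply J→I and equate their I entries.
Rows 1 and 2 agree on I; apply I→EJ and equate their EJ entries.
Rows 1 and 3 agree on I; apply I→EJ and equate their EJ entries.
No row becomes fully distinguished — the join is lossy.

No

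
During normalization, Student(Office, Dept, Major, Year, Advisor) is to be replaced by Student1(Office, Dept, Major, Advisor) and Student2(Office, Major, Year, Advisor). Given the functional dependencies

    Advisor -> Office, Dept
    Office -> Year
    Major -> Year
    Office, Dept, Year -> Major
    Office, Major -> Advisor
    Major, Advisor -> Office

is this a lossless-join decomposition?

Yes

Common attributes: Student1 ∩ Student2 = {Office, Major, Advisor}.
Closure of {Office, Major, Advisor}: Advisor → Office, Dept applies, adding Dept; Office → Year applies, adding Year. So (Office, Major, Advisor)⁺ = {Office, Dept, Major, Year, Advisor}.
This closure contains every attribute of Student1, so Student1 ∩ Student2 → Student1. The join is lossless.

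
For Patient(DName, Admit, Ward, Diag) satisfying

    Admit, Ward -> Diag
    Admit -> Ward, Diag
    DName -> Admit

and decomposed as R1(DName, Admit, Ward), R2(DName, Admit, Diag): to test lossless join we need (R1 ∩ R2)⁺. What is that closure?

DName, Admit, Ward, Diag

R1 ∩ R2 = {DName, Admit}.
Admit → Ward, Diag applies, adding Ward, Diag
Closure: {DName, Admit, Ward, Diag}.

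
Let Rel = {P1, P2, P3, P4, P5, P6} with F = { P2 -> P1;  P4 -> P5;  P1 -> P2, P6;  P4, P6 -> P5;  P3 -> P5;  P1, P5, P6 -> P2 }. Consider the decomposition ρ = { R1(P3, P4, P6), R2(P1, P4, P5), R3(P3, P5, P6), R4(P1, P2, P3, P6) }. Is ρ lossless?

Chase test. Columns are P1, P2, P3, P4, P5, P6; row i has aⱼ where attribute j ∈ Ri, else bᵢⱼ.
Initial tableau (one row per fragment):
  row 1: b11 b12 a3 a4 b15 a6
  row 2: a1 b22 b23 a4 a5 b26
  row 3: b31 b32 a3 b34 a5 a6
  row 4: a1 a2 a3 b44 b45 a6
Rows 1 and 2 agree on P4; apply P4→P5 and equate their P5 entries.
Rows 2 and 4 agree on P1; apply P1→P2, P6 and equate their P2, P6 entries.
Rows 1 and 4 agree on P3; apply P3→P5 and equate their P5 entries.
No row becomes fully distinguished — the join is lossy.

No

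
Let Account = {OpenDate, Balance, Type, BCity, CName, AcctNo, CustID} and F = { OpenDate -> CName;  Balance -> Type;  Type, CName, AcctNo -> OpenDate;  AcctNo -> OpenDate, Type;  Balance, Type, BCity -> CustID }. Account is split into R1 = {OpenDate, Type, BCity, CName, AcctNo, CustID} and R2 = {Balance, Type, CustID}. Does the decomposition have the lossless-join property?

Common attributes: R1 ∩ R2 = {Type, CustID}.
No dependency enlarges {Type, CustID}, so (Type, CustID)⁺ = {Type, CustID}.
The closure contains neither all of R1 = {OpenDate, Type, BCity, CName, AcctNo, CustID} nor all of R2 = {Balance, Type, CustID}, so the common attributes are not a superkey of either fragment. The join is lossy.

No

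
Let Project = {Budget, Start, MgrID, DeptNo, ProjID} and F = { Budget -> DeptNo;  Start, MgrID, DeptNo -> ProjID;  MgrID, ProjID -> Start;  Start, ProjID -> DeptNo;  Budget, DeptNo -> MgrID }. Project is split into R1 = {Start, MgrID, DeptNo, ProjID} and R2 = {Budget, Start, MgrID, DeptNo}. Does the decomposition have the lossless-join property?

Yes

Common attributes: R1 ∩ R2 = {Start, MgrID, DeptNo}.
Closure of {Start, MgrID, DeptNo}: Start, MgrID, DeptNo → ProjID applies, adding ProjID. So (Start, MgrID, DeptNo)⁺ = {Start, MgrID, DeptNo, ProjID}.
This closure contains every attribute of R1, so R1 ∩ R2 → R1. The join is lossless.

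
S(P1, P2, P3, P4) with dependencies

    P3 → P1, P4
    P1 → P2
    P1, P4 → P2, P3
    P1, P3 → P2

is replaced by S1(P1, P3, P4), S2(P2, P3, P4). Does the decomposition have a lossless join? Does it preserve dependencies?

Lossless test: (P3, P4)⁺ = {P1, P2, P3, P4}, which contains all of one fragment — lossless.
Dependency preservation: the restricted closure of {P1} across the fragments never reaches {P2}, so P1 → P2 cannot be enforced without a join — not preserved.

lossless but not dependency-preserving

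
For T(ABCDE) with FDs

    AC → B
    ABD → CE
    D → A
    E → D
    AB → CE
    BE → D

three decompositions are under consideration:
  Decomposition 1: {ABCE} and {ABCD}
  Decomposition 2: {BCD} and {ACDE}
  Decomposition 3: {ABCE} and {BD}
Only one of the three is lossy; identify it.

Decomposition 1: common = {ABC}, closure = {ABCDE} → lossless.
Decomposition 2: common = {CD}, closure = {ABCDE} → lossless.
Decomposition 3: common = {B}, closure = {B} → lossy.

Decomposition 3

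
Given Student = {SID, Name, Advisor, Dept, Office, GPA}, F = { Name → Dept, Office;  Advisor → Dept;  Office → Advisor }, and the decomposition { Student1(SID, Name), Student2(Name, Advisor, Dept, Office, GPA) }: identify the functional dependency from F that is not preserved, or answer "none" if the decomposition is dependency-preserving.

Name → Dept, Office lies within Student2.
Advisor → Dept lies within Student2.
Office → Advisor lies within Student2.
Every dependency is enforceable on the fragments, so the decomposition is dependency-preserving.

none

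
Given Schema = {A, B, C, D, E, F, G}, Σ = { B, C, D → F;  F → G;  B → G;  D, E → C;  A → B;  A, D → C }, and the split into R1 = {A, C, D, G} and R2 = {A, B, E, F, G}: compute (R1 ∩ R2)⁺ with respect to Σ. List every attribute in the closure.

A, B, G

R1 ∩ R2 = {A, G}.
A → B applies, adding B
Closure: {A, B, G}.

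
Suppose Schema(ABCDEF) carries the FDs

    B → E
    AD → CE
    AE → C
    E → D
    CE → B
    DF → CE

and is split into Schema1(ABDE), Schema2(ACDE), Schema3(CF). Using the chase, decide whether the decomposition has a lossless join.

Chase test. Columns are ABCDEF; row i has aⱼ where attribute j ∈ Schemai, else bᵢⱼ.
Initial tableau (one row per fragment):
  row 1: a1 a2 b13 a4 a5 b16
  row 2: a1 b22 a3 a4 a5 b26
  row 3: b31 b32 a3 b34 b35 a6
Rows 1 and 2 agree on AD; apply AD→CE and equate their CE entries.
Rows 1 and 2 agree on CE; apply CE→B and equate their B entries.
No row becomes fully distinguished — the join is lossy.

No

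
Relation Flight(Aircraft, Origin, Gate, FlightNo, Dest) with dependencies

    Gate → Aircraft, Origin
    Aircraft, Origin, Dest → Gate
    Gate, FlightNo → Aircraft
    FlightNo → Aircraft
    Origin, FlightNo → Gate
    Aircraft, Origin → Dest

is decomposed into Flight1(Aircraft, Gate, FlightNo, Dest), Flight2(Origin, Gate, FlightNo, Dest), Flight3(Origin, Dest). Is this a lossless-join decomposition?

Chase test. Columns are Aircraft, Origin, Gate, FlightNo, Dest; row i has aⱼ where attribute j ∈ Flighti, else bᵢⱼ.
Initial tableau (one row per fragment):
  row 1: a1 b12 a3 a4 a5
  row 2: b21 a2 a3 a4 a5
  row 3: b31 a2 b33 b34 a5
Rows 1 and 2 agree on Gate; apply Gate→Aircraft, Origin and equate their Aircraft, Origin entries.
Row 1 is now all distinguished symbols — the join is lossless.

Yes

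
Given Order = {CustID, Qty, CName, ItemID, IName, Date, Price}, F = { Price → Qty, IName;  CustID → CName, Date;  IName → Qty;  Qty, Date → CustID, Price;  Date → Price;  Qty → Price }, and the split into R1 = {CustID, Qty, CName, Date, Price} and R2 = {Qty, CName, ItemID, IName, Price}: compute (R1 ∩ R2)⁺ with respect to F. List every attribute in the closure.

R1 ∩ R2 = {Qty, CName, Price}.
Price → Qty, IName applies, adding IName
Closure: {Qty, CName, IName, Price}.

Qty, CName, IName, Price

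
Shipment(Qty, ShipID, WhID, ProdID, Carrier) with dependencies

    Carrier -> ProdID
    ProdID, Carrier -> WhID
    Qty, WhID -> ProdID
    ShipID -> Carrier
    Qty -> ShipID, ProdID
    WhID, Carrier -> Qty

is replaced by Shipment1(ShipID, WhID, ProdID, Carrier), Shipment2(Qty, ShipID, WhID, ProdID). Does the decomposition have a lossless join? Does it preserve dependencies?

Lossless test: (ShipID, WhID, ProdID)⁺ = {Qty, ShipID, WhID, ProdID, Carrier}, which contains all of one fragment — lossless.
Dependency preservation: WhID, Carrier → Qty is not contained in any single fragment, but the restricted closure of its left-hand side across the fragments still reaches the right-hand side; the remaining FDs each lie inside some fragment. All dependencies are preserved.

lossless and dependency-preserving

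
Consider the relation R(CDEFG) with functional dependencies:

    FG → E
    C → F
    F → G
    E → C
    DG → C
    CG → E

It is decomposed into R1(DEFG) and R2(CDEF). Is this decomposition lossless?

Yes

Common attributes: R1 ∩ R2 = {DEF}.
Closure of {DEF}: F → G applies, adding G; E → C applies, adding C. So (DEF)⁺ = {CDEFG}.
This closure contains every attribute of R1, so R1 ∩ R2 → R1. The join is lossless.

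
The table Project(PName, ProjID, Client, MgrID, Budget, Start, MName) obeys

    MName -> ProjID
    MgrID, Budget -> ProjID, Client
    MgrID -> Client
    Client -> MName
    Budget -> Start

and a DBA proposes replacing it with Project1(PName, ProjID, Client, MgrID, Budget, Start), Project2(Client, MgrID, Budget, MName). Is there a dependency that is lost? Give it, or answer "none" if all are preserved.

Check MName → ProjID: no single fragment contains all of {ProjID, MName}, and the restricted closure of {MName} across the fragments never reaches {ProjID}.
MgrID, Budget → ProjID, Client is preserved.
MgrID → Client is preserved.
Client → MName is preserved.
Budget → Start is preserved.

MName -> ProjID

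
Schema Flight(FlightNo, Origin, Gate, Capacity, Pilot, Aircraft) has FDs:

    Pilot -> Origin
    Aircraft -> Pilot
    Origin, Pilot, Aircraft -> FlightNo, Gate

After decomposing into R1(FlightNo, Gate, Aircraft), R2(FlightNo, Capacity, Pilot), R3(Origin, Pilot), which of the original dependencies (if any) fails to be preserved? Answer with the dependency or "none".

Aircraft -> Pilot

Check Aircraft → Pilot: no single fragment contains all of {Pilot, Aircraft}, and the restricted closure of {Aircraft} across the fragments never reaches {Pilot}.
Pilot → Origin is preserved.
Origin, Pilot, Aircraft → FlightNo, Gate is preserved.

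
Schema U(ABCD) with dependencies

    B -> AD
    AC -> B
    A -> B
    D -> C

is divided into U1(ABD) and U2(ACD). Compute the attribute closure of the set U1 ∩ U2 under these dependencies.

ABCD

U1 ∩ U2 = {AD}.
A → B applies, adding B
D → C applies, adding C
Closure: {ABCD}.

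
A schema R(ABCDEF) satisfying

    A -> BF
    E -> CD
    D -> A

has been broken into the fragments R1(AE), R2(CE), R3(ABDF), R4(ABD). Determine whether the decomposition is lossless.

No

Chase test. Columns are ABCDEF; row i has aⱼ where attribute j ∈ Ri, else bᵢⱼ.
Initial tableau (one row per fragment):
  row 1: a1 b12 b13 b14 a5 b16
  row 2: b21 b22 a3 b24 a5 b26
  row 3: a1 a2 b33 a4 b35 a6
  row 4: a1 a2 b43 a4 b45 b46
Rows 1 and 3 agree on A; apply A→BF and equate their BF entries.
Rows 1 and 4 agree on A; apply A→BF and equate their BF entries.
Rows 1 and 2 agree on E; apply E→CD and equate their CD entries.
Rows 1 and 2 agree on D; apply D→A and equate their A entries.
Rows 1 and 2 agree on A; apply A→BF and equate their BF entries.
No row becomes fully distinguished — the join is lossy.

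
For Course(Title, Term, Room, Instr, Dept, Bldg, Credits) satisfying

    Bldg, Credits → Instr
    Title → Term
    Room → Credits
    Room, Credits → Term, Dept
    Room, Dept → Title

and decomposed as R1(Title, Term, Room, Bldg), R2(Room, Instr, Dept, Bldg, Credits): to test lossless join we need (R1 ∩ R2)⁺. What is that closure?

R1 ∩ R2 = {Room, Bldg}.
Room → Credits applies, adding Credits
Room, Credits → Term, Dept applies, adding Term, Dept
Room, Dept → Title applies, adding Title
Bldg, Credits → Instr applies, adding Instr
Closure: {Title, Term, Room, Instr, Dept, Bldg, Credits}.

Title, Term, Room, Instr, Dept, Bldg, Credits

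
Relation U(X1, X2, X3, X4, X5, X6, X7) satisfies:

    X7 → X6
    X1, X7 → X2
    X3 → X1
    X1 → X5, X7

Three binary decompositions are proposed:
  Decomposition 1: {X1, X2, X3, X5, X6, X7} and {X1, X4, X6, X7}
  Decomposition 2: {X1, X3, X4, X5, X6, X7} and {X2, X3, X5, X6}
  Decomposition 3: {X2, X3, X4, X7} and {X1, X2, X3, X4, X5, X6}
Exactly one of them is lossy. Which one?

Decomposition 1: common = {X1, X6, X7}, closure = {X1, X2, X5, X6, X7} → lossy.
Decomposition 2: common = {X3, X5, X6}, closure = {X1, X2, X3, X5, X6, X7} → lossless.
Decomposition 3: common = {X2, X3, X4}, closure = {X1, X2, X3, X4, X5, X6, X7} → lossless.

Decomposition 1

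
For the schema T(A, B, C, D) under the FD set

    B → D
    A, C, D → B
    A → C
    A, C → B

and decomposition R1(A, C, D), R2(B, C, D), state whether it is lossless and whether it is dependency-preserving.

lossy and not dependency-preserving

Lossless test: (C, D)⁺ = {C, D}, which is a superkey of neither fragment — lossy.
Dependency preservation: the restricted closure of {A, C, D} across the fragments never reaches {B}, so A, C, D → B cannot be enforced without a join — not preserved.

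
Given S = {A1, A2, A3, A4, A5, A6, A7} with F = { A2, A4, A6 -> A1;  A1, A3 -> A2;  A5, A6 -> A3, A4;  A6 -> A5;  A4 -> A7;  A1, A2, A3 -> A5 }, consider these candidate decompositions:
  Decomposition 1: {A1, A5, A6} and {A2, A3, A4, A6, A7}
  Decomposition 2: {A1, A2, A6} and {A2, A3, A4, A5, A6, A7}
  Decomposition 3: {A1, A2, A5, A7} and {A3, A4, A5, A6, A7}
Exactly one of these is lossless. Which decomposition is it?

Decomposition 2

Decomposition 1: common = {A6}, closure = {A3, A4, A5, A6, A7} → lossy.
Decomposition 2: common = {A2, A6}, closure = {A1, A2, A3, A4, A5, A6, A7} → lossless.
Decomposition 3: common = {A5, A7}, closure = {A5, A7} → lossy.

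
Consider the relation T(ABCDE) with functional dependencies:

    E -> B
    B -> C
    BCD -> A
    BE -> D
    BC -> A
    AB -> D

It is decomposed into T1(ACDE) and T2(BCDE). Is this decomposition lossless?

Yes

Common attributes: T1 ∩ T2 = {CDE}.
Closure of {CDE}: E → B applies, adding B; BCD → A applies, adding A. So (CDE)⁺ = {ABCDE}.
This closure contains every attribute of T1, so T1 ∩ T2 → T1. The join is lossless.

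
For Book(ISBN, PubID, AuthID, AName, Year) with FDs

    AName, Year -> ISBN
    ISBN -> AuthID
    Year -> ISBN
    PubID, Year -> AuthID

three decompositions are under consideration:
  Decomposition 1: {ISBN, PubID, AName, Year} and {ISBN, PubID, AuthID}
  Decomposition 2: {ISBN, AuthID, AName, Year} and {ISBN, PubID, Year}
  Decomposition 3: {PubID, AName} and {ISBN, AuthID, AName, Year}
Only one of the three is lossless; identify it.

Decomposition 1

Decomposition 1: common = {ISBN, PubID}, closure = {ISBN, PubID, AuthID} → lossless.
Decomposition 2: common = {ISBN, Year}, closure = {ISBN, AuthID, Year} → lossy.
Decomposition 3: common = {AName}, closure = {AName} → lossy.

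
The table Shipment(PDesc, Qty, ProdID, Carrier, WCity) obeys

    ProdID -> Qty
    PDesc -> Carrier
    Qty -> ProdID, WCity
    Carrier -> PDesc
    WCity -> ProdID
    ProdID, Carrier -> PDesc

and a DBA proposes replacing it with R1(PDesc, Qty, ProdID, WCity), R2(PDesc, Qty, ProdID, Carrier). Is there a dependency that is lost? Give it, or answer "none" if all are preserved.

none

ProdID → Qty lies within R1.
PDesc → Carrier lies within R2.
Qty → ProdID, WCity lies within R1.
Carrier → PDesc lies within R2.
WCity → ProdID lies within R1.
ProdID, Carrier → PDesc lies within R2.
Every dependency is enforceable on the fragments, so the decomposition is dependency-preserving.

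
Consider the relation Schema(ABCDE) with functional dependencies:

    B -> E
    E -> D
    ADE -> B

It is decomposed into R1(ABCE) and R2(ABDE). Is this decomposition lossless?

Yes

Common attributes: R1 ∩ R2 = {ABE}.
Closure of {ABE}: E → D applies, adding D. So (ABE)⁺ = {ABDE}.
This closure contains every attribute of R2, so R1 ∩ R2 → R2. The join is lossless.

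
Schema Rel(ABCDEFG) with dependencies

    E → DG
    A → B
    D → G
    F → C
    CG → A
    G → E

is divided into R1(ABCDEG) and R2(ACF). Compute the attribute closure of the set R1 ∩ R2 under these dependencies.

ABC

R1 ∩ R2 = {AC}.
A → B applies, adding B
Closure: {ABC}.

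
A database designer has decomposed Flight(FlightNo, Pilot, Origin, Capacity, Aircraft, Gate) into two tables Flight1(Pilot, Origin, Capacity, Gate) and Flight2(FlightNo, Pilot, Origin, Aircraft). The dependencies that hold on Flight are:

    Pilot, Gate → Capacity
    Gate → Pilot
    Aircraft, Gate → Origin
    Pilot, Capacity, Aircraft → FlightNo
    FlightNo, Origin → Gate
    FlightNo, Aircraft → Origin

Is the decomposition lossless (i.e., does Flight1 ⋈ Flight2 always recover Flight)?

No

Common attributes: Flight1 ∩ Flight2 = {Pilot, Origin}.
No dependency enlarges {Pilot, Origin}, so (Pilot, Origin)⁺ = {Pilot, Origin}.
The closure contains neither all of Flight1 = {Pilot, Origin, Capacity, Gate} nor all of Flight2 = {FlightNo, Pilot, Origin, Aircraft}, so the common attributes are not a superkey of either fragment. The join is lossy.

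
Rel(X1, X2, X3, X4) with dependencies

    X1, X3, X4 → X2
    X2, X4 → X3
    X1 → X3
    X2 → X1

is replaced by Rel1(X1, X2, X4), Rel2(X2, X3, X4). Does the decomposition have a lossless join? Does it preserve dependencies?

Lossless test: (X2, X4)⁺ = {X1, X2, X3, X4}, which contains all of one fragment — lossless.
Dependency preservation: the restricted closure of {X1} across the fragments never reaches {X3}, so X1 → X3 cannot be enforced without a join — not preserved.

lossless but not dependency-preserving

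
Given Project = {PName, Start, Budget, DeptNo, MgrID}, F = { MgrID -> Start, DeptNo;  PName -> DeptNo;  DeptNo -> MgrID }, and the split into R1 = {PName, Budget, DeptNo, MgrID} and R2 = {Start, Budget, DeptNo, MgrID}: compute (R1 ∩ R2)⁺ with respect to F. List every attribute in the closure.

Start, Budget, DeptNo, MgrID

R1 ∩ R2 = {Budget, DeptNo, MgrID}.
MgrID → Start, DeptNo applies, adding Start
Closure: {Start, Budget, DeptNo, MgrID}.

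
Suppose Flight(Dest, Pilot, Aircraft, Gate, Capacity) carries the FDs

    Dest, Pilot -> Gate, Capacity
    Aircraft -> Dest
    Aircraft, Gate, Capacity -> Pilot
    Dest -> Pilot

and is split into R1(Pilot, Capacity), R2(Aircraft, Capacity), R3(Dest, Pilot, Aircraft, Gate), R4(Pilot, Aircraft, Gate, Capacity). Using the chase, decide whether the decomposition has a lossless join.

Chase test. Columns are Dest, Pilot, Aircraft, Gate, Capacity; row i has aⱼ where attribute j ∈ Ri, else bᵢⱼ.
Initial tableau (one row per fragment):
  row 1: b11 a2 b13 b14 a5
  row 2: b21 b22 a3 b24 a5
  row 3: a1 a2 a3 a4 b35
  row 4: b41 a2 a3 a4 a5
Rows 2 and 3 agree on Aircraft; apply Aircraft→Dest and equate their Dest entries.
Rows 2 and 4 agree on Aircraft; apply Aircraft→Dest and equate their Dest entries.
Rows 2 and 3 agree on Dest; apply Dest→Pilot and equate their Pilot entries.
Rows 2 and 3 agree on Dest, Pilot; apply Dest, Pilot→Gate, Capacity and equate their Gate, Capacity entries.
Row 2 is now all distinguished symbols — the join is lossless.

Yes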